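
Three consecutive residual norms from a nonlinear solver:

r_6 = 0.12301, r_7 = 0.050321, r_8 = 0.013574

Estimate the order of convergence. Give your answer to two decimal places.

p ≈ ln(r_8/r_7) / ln(r_7/r_6)
  = ln(0.013574/0.050321) / ln(0.050321/0.12301)
  = ln(0.269748) / ln(0.409081)
  = -1.31027 / -0.89384 ≈ 1.46589

1.47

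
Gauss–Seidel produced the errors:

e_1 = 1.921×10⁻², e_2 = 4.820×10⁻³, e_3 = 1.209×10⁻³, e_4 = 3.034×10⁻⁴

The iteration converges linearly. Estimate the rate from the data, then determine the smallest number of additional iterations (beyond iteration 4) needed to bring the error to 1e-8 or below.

8

Rate ρ ≈ e_4/e_3 = 3.034×10⁻⁴/1.209×10⁻³ = 0.2510.
After j more steps, e_{4+j} ≈ 3.034×10⁻⁴·ρ^j; need ρ^j ≤ 1e-8/3.034×10⁻⁴ = 3.29598e-05.
j ≥ ln(3.29598e-05)/ln(0.2510) = -10.3202/-1.38230 = 7.466.
So 8 more iterations are needed.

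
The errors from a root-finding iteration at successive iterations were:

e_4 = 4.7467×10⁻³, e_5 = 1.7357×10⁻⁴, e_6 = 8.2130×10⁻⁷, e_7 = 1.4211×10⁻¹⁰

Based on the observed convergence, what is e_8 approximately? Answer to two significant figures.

1.2e-16

First estimate the order: p ≈ ln(e_7/e_6) / ln(e_6/e_5) = ln(1.4211×10⁻¹⁰/8.2130×10⁻⁷)/ln(8.2130×10⁻⁷/1.7357×10⁻⁴) = ln(0.000173031)/ln(0.00473181) ≈ 1.6180.
Then e_8 ≈ e_7·(e_7/e_6)^p = 1.4211×10⁻¹⁰·(0.000173031)^1.6180 = 1.4211×10⁻¹⁰·8.19001e-07 ≈ 1.164e-16.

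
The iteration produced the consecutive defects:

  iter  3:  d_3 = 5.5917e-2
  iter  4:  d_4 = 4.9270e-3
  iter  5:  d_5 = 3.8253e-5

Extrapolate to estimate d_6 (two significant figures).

2.3e-9

First estimate the order: p ≈ ln(d_5/d_4) / ln(d_4/d_3) = ln(3.8253e-5/4.9270e-3)/ln(4.9270e-3/5.5917e-2) = ln(0.00776395)/ln(0.0881127) ≈ 2.0000.
Then d_6 ≈ d_5·(d_5/d_4)^p = 3.8253e-5·(0.00776395)^2.0000 = 3.8253e-5·6.02789e-05 ≈ 2.306e-09.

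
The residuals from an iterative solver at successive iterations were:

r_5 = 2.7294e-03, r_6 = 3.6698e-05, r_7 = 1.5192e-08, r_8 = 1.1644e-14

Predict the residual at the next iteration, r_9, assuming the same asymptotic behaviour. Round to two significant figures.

First estimate the order: p ≈ ln(r_8/r_7) / ln(r_7/r_6) = ln(1.1644e-14/1.5192e-08)/ln(1.5192e-08/3.6698e-05) = ln(7.66456e-07)/ln(0.000413974) ≈ 1.8077.
Then r_9 ≈ r_8·(r_8/r_7)^p = 1.1644e-14·(7.66456e-07)^1.8077 = 1.1644e-14·8.81024e-12 ≈ 1.026e-25.

1.0e-25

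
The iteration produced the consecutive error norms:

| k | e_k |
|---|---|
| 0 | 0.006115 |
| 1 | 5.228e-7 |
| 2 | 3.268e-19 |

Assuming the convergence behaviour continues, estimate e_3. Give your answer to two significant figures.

8.0e-56

First estimate the order: p ≈ ln(e_2/e_1) / ln(e_1/e_0) = ln(3.268e-19/5.228e-7)/ln(5.228e-7/0.006115) = ln(6.25096e-13)/ln(8.54947e-05) ≈ 3.0000.
Then e_3 ≈ e_2·(e_2/e_1)^p = 3.268e-19·(6.25096e-13)^3.0000 = 3.268e-19·2.44253e-37 ≈ 7.982e-56.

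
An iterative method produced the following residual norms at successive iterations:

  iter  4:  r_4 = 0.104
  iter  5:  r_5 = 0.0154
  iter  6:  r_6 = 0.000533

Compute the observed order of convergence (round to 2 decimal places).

p ≈ ln(r_6/r_5) / ln(r_5/r_4)
  = ln(0.000533/0.0154) / ln(0.0154/0.104)
  = ln(0.0346104) / ln(0.148077)
  = -3.36360 / -1.91002 ≈ 1.76103

1.76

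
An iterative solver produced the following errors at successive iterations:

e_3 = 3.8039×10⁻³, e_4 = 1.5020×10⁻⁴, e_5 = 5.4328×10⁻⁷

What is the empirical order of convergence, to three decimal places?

1.740

p ≈ ln(e_5/e_4) / ln(e_4/e_3)
  = ln(5.4328×10⁻⁷/1.5020×10⁻⁴) / ln(1.5020×10⁻⁴/3.8039×10⁻³)
  = ln(0.00361704) / ln(0.0394858)
  = -5.622099 / -3.231814 ≈ 1.739611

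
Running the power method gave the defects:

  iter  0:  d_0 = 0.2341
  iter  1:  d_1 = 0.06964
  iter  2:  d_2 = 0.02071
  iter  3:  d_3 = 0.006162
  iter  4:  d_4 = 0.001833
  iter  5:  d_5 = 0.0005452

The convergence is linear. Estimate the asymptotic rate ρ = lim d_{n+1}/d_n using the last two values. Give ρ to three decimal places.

0.297

ρ ≈ d_5/d_4 = 0.0005452/0.001833 = 0.29744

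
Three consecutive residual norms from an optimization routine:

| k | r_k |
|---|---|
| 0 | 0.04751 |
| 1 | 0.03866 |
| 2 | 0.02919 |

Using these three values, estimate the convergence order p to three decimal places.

p ≈ ln(r_2/r_1) / ln(r_1/r_0)
  = ln(0.02919/0.03866) / ln(0.03866/0.04751)
  = ln(0.755044) / ln(0.813723)
  = -0.280979 / -0.206135 ≈ 1.363082

1.363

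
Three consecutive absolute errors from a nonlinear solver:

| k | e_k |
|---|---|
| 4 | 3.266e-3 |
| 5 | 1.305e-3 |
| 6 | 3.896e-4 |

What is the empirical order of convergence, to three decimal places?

p ≈ ln(e_6/e_5) / ln(e_5/e_4)
  = ln(3.896e-4/1.305e-3) / ln(1.305e-3/3.266e-3)
  = ln(0.298544) / ln(0.399571)
  = -1.208838 / -0.917364 ≈ 1.317730

1.318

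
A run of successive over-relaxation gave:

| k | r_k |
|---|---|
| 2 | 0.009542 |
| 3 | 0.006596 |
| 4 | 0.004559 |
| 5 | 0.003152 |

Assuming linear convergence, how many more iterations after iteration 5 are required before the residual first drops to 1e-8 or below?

35

Rate ρ ≈ r_5/r_4 = 0.003152/0.004559 = 0.6914.
After j more steps, r_{5+j} ≈ 0.003152·ρ^j; need ρ^j ≤ 1e-8/0.003152 = 3.17259e-06.
j ≥ ln(3.17259e-06)/ln(0.6914) = -12.6610/-0.36904 = 34.308.
So 35 more iterations are needed.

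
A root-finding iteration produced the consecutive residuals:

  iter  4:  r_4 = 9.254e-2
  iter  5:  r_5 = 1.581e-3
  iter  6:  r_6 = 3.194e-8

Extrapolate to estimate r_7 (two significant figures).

1.1e-20

First estimate the order: p ≈ ln(r_6/r_5) / ln(r_5/r_4) = ln(3.194e-8/1.581e-3)/ln(1.581e-3/9.254e-2) = ln(2.02024e-05)/ln(0.0170845) ≈ 2.6562.
Then r_7 ≈ r_6·(r_6/r_5)^p = 3.194e-8·(2.02024e-05)^2.6562 = 3.194e-8·3.39009e-13 ≈ 1.083e-20.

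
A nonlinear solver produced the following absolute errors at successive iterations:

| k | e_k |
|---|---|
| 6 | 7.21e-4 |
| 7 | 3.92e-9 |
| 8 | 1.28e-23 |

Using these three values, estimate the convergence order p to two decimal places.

2.75

p ≈ ln(e_8/e_7) / ln(e_7/e_6)
  = ln(1.28e-23/3.92e-9) / ln(3.92e-9/7.21e-4)
  = ln(3.26531e-15) / ln(5.43689e-06)
  = -33.35542 / -12.12230 ≈ 2.75158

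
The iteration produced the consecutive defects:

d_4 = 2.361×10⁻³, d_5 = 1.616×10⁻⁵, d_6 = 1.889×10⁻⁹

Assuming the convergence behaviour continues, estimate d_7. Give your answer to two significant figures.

First estimate the order: p ≈ ln(d_6/d_5) / ln(d_5/d_4) = ln(1.889×10⁻⁹/1.616×10⁻⁵)/ln(1.616×10⁻⁵/2.361×10⁻³) = ln(0.000116894)/ln(0.00684456) ≈ 1.8166.
Then d_7 ≈ d_6·(d_6/d_5)^p = 1.889×10⁻⁹·(0.000116894)^1.8166 = 1.889×10⁻⁹·7.19037e-08 ≈ 1.358e-16.

1.4e-16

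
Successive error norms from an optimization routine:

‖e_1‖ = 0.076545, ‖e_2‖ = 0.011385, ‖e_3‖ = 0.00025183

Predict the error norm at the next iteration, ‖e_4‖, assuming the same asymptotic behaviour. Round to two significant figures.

1.2e-7

First estimate the order: p ≈ ln(‖e_3‖/‖e_2‖) / ln(‖e_2‖/‖e_1‖) = ln(0.00025183/0.011385)/ln(0.011385/0.076545) = ln(0.0221195)/ln(0.148736) ≈ 2.0001.
Then ‖e_4‖ ≈ ‖e_3‖·(‖e_3‖/‖e_2‖)^p = 0.00025183·(0.0221195)^2.0001 = 0.00025183·0.000489086 ≈ 1.232e-07.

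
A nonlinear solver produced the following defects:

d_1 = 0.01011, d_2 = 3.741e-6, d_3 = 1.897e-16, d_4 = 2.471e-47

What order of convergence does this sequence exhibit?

Consecutive ratios: d_4/d_3 = 2.471e-47/1.897e-16 = 1.30258e-31, d_3/d_2 = 1.897e-16/3.741e-6 = 5.07084e-11.
p ≈ ln(1.30258e-31)/ln(5.07084e-11) = -71.1158/-23.7049 ≈ 3.00.
So the convergence is cubic (order 3).

3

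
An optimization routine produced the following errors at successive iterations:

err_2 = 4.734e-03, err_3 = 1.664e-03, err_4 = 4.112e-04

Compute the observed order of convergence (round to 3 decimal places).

p ≈ ln(err_4/err_3) / ln(err_3/err_2)
  = ln(4.112e-04/1.664e-03) / ln(1.664e-03/4.734e-03)
  = ln(0.247115) / ln(0.3515)
  = -1.397901 / -1.045546 ≈ 1.337006

1.337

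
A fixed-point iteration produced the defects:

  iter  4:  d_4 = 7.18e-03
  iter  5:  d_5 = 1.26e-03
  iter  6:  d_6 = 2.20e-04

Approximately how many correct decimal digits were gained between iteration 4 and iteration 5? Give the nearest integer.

1

Digits gained ≈ log₁₀(d_4/d_5) = log₁₀(7.18e-03/1.26e-03) = log₁₀(5.69841) ≈ 0.756.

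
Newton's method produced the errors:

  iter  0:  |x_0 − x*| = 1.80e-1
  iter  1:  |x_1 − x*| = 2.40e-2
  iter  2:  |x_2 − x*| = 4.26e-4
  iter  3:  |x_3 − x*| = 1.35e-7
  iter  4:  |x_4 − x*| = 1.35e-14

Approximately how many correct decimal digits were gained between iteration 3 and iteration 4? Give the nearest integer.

7

Digits gained ≈ log₁₀(|x_3 − x*|/|x_4 − x*|) = log₁₀(1.35e-7/1.35e-14) = log₁₀(1e+07) ≈ 7.000.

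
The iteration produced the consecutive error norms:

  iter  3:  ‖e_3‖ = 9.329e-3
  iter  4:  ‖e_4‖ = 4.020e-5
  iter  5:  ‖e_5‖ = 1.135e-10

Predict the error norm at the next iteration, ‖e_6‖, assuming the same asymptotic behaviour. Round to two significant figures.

First estimate the order: p ≈ ln(‖e_5‖/‖e_4‖) / ln(‖e_4‖/‖e_3‖) = ln(1.135e-10/4.020e-5)/ln(4.020e-5/9.329e-3) = ln(2.82338e-06)/ln(0.00430914) ≈ 2.3458.
Then ‖e_6‖ ≈ ‖e_5‖·(‖e_5‖/‖e_4‖)^p = 1.135e-10·(2.82338e-06)^2.3458 = 1.135e-10·9.6076e-14 ≈ 1.09e-23.

1.1e-23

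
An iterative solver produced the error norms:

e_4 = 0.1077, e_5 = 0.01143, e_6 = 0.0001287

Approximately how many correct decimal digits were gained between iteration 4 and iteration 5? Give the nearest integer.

Digits gained ≈ log₁₀(e_4/e_5) = log₁₀(0.1077/0.01143) = log₁₀(9.42257) ≈ 0.974.

1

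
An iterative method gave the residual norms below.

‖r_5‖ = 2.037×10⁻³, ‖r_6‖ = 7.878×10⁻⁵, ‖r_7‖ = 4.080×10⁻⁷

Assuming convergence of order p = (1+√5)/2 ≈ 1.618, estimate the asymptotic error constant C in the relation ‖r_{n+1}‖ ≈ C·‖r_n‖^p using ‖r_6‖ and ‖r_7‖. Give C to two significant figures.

1.8

C ≈ ‖r_7‖ / ‖r_6‖^1.618
  = 4.080×10⁻⁷ / (7.878×10⁻⁵)^1.618
  = 4.080×10⁻⁷ / 2.29298e-07 ≈ 1.7793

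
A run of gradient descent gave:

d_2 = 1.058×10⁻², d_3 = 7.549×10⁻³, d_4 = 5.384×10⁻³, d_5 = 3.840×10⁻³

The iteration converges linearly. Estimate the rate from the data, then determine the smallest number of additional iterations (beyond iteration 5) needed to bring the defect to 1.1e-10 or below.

Rate ρ ≈ d_5/d_4 = 3.840×10⁻³/5.384×10⁻³ = 0.7132.
After j more steps, d_{5+j} ≈ 3.840×10⁻³·ρ^j; need ρ^j ≤ 1.1e-10/3.840×10⁻³ = 2.86458e-08.
j ≥ ln(2.86458e-08)/ln(0.7132) = -17.3683/-0.33799 = 51.387.
So 52 more iterations are needed.

52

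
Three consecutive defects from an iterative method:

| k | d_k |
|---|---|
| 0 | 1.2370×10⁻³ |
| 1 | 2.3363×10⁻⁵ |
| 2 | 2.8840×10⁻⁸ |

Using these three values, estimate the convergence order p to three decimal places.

1.687

p ≈ ln(d_2/d_1) / ln(d_1/d_0)
  = ln(2.8840×10⁻⁸/2.3363×10⁻⁵) / ln(2.3363×10⁻⁵/1.2370×10⁻³)
  = ln(0.00123443) / ln(0.0188868)
  = -6.697146 / -3.969292 ≈ 1.687239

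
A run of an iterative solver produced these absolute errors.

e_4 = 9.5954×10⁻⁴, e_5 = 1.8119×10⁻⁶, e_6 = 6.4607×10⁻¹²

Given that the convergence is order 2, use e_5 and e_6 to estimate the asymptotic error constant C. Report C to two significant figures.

C ≈ e_6 / e_5^2
  = 6.4607×10⁻¹² / (1.8119×10⁻⁶)^2
  = 6.4607×10⁻¹² / 3.28298e-12 ≈ 1.9679

2.0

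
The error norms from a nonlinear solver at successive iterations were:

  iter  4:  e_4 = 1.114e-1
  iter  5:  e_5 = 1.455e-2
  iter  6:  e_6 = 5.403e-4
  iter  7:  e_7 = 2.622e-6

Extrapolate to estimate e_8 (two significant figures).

First estimate the order: p ≈ ln(e_7/e_6) / ln(e_6/e_5) = ln(2.622e-6/5.403e-4)/ln(5.403e-4/1.455e-2) = ln(0.00485286)/ln(0.037134) ≈ 1.6179.
Then e_8 ≈ e_7·(e_7/e_6)^p = 2.622e-6·(0.00485286)^1.6179 = 2.622e-6·0.000180375 ≈ 4.729e-10.

4.7e-10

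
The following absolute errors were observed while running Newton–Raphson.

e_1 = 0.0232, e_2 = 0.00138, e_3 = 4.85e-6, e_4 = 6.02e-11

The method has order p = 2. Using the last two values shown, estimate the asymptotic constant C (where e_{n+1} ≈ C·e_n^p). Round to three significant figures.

2.56

C ≈ e_4 / e_3^2
  = 6.02e-11 / (4.85e-6)^2
  = 6.02e-11 / 2.35225e-11 ≈ 2.5593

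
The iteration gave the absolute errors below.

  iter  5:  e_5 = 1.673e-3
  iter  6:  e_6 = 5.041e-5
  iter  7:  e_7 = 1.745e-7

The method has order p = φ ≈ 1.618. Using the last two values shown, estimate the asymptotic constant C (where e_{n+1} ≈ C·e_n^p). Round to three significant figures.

1.57

C ≈ e_7 / e_6^1.618
  = 1.745e-7 / (5.041e-5)^1.618
  = 1.745e-7 / 1.11345e-07 ≈ 1.5672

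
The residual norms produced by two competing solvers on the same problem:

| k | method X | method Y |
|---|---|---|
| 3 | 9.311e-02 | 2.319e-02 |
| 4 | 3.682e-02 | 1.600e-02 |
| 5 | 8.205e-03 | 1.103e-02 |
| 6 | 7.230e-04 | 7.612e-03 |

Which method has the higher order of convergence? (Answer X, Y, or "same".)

X

Method X: p ≈ ln(7.230e-04/8.205e-03)/ln(8.205e-03/3.682e-02) ≈ 1.62.
Method Y: p ≈ ln(7.612e-03/1.103e-02)/ln(1.103e-02/1.600e-02) ≈ 1.00.
Method X has the higher order (≈1.6 vs ≈1.0).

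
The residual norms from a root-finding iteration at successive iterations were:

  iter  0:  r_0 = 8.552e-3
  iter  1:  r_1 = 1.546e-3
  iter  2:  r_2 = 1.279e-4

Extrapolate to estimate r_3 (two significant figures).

3.4e-6

First estimate the order: p ≈ ln(r_2/r_1) / ln(r_1/r_0) = ln(1.279e-4/1.546e-3)/ln(1.546e-3/8.552e-3) = ln(0.0827296)/ln(0.180776) ≈ 1.4570.
Then r_3 ≈ r_2·(r_2/r_1)^p = 1.279e-4·(0.0827296)^1.4570 = 1.279e-4·0.026487 ≈ 3.388e-06.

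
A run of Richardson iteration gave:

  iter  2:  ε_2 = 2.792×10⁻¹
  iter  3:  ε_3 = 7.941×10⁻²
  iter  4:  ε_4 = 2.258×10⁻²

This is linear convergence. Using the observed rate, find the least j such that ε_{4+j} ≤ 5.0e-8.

Rate ρ ≈ ε_4/ε_3 = 2.258×10⁻²/7.941×10⁻² = 0.2843.
After j more steps, ε_{4+j} ≈ 2.258×10⁻²·ρ^j; need ρ^j ≤ 5.0e-8/2.258×10⁻² = 2.21435e-06.
j ≥ ln(2.21435e-06)/ln(0.2843) = -13.0206/-1.25773 = 10.352.
So 11 more iterations are needed.

11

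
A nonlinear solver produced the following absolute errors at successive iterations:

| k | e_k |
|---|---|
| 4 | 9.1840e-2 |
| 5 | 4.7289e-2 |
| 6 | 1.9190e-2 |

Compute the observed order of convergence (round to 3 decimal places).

p ≈ ln(e_6/e_5) / ln(e_5/e_4)
  = ln(1.9190e-2/4.7289e-2) / ln(4.7289e-2/9.1840e-2)
  = ln(0.405803) / ln(0.514906)
  = -0.901887 / -0.663771 ≈ 1.358732

1.359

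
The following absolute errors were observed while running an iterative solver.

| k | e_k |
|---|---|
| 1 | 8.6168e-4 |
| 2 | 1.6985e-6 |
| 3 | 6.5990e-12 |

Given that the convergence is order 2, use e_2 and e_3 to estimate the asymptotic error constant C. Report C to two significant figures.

C ≈ e_3 / e_2^2
  = 6.5990e-12 / (1.6985e-6)^2
  = 6.5990e-12 / 2.8849e-12 ≈ 2.2874

2.3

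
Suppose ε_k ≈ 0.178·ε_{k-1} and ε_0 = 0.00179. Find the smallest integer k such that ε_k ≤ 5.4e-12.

12

After k steps, ε_k ≈ 0.00179·0.178^k.
Need 0.178^k ≤ 5.4e-12/0.00179 = 3.01676e-09.
k ≥ ln(3.01676e-09)/ln(0.178) = -19.6191/-1.72597 = 11.367.
Smallest integer k = 12.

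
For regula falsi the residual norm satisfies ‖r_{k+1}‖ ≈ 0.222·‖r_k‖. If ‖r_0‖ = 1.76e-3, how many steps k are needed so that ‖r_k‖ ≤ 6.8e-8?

After k steps, ‖r_k‖ ≈ 1.76e-3·0.222^k.
Need 0.222^k ≤ 6.8e-8/1.76e-3 = 3.86364e-05.
k ≥ ln(3.86364e-05)/ln(0.222) = -10.1613/-1.50508 = 6.751.
Smallest integer k = 7.

7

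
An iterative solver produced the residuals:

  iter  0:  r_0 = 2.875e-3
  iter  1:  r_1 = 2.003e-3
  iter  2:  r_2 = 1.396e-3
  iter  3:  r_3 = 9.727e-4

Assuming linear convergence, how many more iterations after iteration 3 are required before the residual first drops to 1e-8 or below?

Rate ρ ≈ r_3/r_2 = 9.727e-4/1.396e-3 = 0.6968.
After j more steps, r_{3+j} ≈ 9.727e-4·ρ^j; need ρ^j ≤ 1e-8/9.727e-4 = 1.02807e-05.
j ≥ ln(1.02807e-05)/ln(0.6968) = -11.4852/-0.36126 = 31.792.
So 32 more iterations are needed.

32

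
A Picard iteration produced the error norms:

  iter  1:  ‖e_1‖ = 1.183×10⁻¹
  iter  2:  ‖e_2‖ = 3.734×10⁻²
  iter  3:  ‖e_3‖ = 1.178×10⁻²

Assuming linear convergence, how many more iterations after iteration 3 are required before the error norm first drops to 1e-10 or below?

Rate ρ ≈ ‖e_3‖/‖e_2‖ = 1.178×10⁻²/3.734×10⁻² = 0.3155.
After j more steps, ‖e_{3+j}‖ ≈ 1.178×10⁻²·ρ^j; need ρ^j ≤ 1e-10/1.178×10⁻² = 8.48896e-09.
j ≥ ln(8.48896e-09)/ln(0.3155) = -18.5845/-1.15360 = 16.110.
So 17 more iterations are needed.

17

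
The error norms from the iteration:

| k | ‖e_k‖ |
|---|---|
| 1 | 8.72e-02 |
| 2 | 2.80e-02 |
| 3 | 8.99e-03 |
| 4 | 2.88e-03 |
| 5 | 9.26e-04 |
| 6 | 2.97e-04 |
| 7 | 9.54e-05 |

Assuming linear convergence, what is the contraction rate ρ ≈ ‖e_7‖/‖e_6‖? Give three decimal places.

0.321

ρ ≈ ‖e_7‖/‖e_6‖ = 9.54e-05/2.97e-04 = 0.32121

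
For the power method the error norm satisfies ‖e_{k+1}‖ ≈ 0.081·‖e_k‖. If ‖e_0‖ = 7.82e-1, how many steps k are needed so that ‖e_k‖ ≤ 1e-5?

5

After k steps, ‖e_k‖ ≈ 7.82e-1·0.081^k.
Need 0.081^k ≤ 1e-5/7.82e-1 = 1.27877e-05.
k ≥ ln(1.27877e-05)/ln(0.081) = -11.2670/-2.51331 = 4.483.
Smallest integer k = 5.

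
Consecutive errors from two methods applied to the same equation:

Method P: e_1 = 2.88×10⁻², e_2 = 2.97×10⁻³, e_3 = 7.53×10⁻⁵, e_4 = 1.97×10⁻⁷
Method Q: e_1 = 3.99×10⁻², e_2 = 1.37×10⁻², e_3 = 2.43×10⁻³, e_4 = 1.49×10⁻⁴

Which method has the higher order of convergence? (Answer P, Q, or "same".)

same

Method P: p ≈ ln(1.97×10⁻⁷/7.53×10⁻⁵)/ln(7.53×10⁻⁵/2.97×10⁻³) ≈ 1.62.
Method Q: p ≈ ln(1.49×10⁻⁴/2.43×10⁻³)/ln(2.43×10⁻³/1.37×10⁻²) ≈ 1.61.
Both orders ≈ 1.6 — effectively the same.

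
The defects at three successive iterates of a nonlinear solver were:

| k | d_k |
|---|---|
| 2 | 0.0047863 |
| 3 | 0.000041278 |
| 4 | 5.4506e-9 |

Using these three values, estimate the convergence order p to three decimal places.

p ≈ ln(d_4/d_3) / ln(d_3/d_2)
  = ln(5.4506e-9/0.000041278) / ln(0.000041278/0.0047863)
  = ln(0.000132046) / ln(0.0086242)
  = -8.932360 / -4.753183 ≈ 1.879238

1.879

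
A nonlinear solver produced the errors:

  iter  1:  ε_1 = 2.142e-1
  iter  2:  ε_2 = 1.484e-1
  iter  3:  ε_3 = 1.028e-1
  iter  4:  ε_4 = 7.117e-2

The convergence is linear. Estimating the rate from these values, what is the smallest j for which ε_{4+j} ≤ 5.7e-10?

51

Rate ρ ≈ ε_4/ε_3 = 7.117e-2/1.028e-1 = 0.6923.
After j more steps, ε_{4+j} ≈ 7.117e-2·ρ^j; need ρ^j ≤ 5.7e-10/7.117e-2 = 8.00899e-09.
j ≥ ln(8.00899e-09)/ln(0.6923) = -18.6427/-0.36774 = 50.695.
So 51 more iterations are needed.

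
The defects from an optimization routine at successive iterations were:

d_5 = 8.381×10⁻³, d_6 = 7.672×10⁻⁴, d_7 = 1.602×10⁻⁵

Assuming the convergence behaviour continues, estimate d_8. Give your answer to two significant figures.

3.1e-8

First estimate the order: p ≈ ln(d_7/d_6) / ln(d_6/d_5) = ln(1.602×10⁻⁵/7.672×10⁻⁴)/ln(7.672×10⁻⁴/8.381×10⁻³) = ln(0.0208811)/ln(0.0915404) ≈ 1.6181.
Then d_8 ≈ d_7·(d_7/d_6)^p = 1.602×10⁻⁵·(0.0208811)^1.6181 = 1.602×10⁻⁵·0.0019107 ≈ 3.061e-08.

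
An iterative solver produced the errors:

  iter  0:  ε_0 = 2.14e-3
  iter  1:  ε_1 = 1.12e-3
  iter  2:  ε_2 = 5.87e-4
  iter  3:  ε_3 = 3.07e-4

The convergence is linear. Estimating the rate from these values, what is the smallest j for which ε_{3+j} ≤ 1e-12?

Rate ρ ≈ ε_3/ε_2 = 3.07e-4/5.87e-4 = 0.5230.
After j more steps, ε_{3+j} ≈ 3.07e-4·ρ^j; need ρ^j ≤ 1e-12/3.07e-4 = 3.25733e-09.
j ≥ ln(3.25733e-09)/ln(0.5230) = -19.5424/-0.64817 = 30.150.
So 31 more iterations are needed.

31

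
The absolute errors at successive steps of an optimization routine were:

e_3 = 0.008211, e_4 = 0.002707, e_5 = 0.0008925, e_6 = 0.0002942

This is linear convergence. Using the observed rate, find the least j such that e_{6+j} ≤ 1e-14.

Rate ρ ≈ e_6/e_5 = 0.0002942/0.0008925 = 0.3296.
After j more steps, e_{6+j} ≈ 0.0002942·ρ^j; need ρ^j ≤ 1e-14/0.0002942 = 3.39905e-11.
j ≥ ln(3.39905e-11)/ln(0.3296) = -24.1049/-1.10988 = 21.718.
So 22 more iterations are needed.

22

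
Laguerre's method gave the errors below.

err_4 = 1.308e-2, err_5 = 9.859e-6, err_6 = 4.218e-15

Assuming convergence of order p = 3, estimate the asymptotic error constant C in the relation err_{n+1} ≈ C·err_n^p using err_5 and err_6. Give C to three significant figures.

C ≈ err_6 / err_5^3
  = 4.218e-15 / (9.859e-6)^3
  = 4.218e-15 / 9.58294e-16 ≈ 4.4016

4.40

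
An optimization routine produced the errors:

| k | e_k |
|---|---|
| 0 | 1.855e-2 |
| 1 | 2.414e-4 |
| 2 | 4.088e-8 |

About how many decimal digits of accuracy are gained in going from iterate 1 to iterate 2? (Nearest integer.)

4

Digits gained ≈ log₁₀(e_1/e_2) = log₁₀(2.414e-4/4.088e-8) = log₁₀(5905.09) ≈ 3.771.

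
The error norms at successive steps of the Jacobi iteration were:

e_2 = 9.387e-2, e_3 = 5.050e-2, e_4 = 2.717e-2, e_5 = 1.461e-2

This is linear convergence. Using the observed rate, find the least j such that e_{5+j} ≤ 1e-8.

Rate ρ ≈ e_5/e_4 = 1.461e-2/2.717e-2 = 0.5377.
After j more steps, e_{5+j} ≈ 1.461e-2·ρ^j; need ρ^j ≤ 1e-8/1.461e-2 = 6.84463e-07.
j ≥ ln(6.84463e-07)/ln(0.5377) = -14.1946/-0.62045 = 22.878.
So 23 more iterations are needed.

23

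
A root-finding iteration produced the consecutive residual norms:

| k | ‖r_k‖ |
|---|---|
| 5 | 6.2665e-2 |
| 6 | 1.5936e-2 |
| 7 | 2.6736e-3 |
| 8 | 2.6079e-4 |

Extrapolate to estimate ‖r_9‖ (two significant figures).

First estimate the order: p ≈ ln(‖r_8‖/‖r_7‖) / ln(‖r_7‖/‖r_6‖) = ln(2.6079e-4/2.6736e-3)/ln(2.6736e-3/1.5936e-2) = ln(0.0975426)/ln(0.167771) ≈ 1.3038.
Then ‖r_9‖ ≈ ‖r_8‖·(‖r_8‖/‖r_7‖)^p = 2.6079e-4·(0.0975426)^1.3038 = 2.6079e-4·0.0480963 ≈ 1.254e-05.

1.3e-5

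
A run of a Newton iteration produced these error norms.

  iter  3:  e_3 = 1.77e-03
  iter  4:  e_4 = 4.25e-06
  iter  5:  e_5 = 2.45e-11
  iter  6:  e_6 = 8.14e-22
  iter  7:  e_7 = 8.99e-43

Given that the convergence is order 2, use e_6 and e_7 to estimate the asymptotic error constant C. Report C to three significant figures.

C ≈ e_7 / e_6^2
  = 8.99e-43 / (8.14e-22)^2
  = 8.99e-43 / 6.62596e-43 ≈ 1.3568

1.36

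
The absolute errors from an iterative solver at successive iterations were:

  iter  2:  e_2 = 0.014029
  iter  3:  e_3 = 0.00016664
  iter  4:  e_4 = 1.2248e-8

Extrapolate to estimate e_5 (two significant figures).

1.6e-17

First estimate the order: p ≈ ln(e_4/e_3) / ln(e_3/e_2) = ln(1.2248e-8/0.00016664)/ln(0.00016664/0.014029) = ln(7.34998e-05)/ln(0.0118783) ≈ 2.1471.
Then e_5 ≈ e_4·(e_4/e_3)^p = 1.2248e-8·(7.34998e-05)^2.1471 = 1.2248e-8·1.332e-09 ≈ 1.631e-17.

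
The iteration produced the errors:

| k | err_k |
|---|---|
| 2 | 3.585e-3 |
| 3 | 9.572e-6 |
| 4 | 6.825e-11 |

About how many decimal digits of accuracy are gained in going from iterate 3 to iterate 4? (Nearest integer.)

5

Digits gained ≈ log₁₀(err_3/err_4) = log₁₀(9.572e-6/6.825e-11) = log₁₀(140249) ≈ 5.147.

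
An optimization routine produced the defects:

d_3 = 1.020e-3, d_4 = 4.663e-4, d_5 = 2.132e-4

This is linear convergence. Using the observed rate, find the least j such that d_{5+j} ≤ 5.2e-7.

8

Rate ρ ≈ d_5/d_4 = 2.132e-4/4.663e-4 = 0.4572.
After j more steps, d_{5+j} ≈ 2.132e-4·ρ^j; need ρ^j ≤ 5.2e-7/2.132e-4 = 0.00243902.
j ≥ ln(0.00243902)/ln(0.4572) = -6.0162/-0.78263 = 7.687.
So 8 more iterations are needed.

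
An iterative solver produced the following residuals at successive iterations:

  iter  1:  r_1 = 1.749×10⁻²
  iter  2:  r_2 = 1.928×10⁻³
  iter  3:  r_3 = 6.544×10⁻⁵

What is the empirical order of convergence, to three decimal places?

p ≈ ln(r_3/r_2) / ln(r_2/r_1)
  = ln(6.544×10⁻⁵/1.928×10⁻³) / ln(1.928×10⁻³/1.749×10⁻²)
  = ln(0.0339419) / ln(0.110234)
  = -3.383105 / -2.205150 ≈ 1.534184

1.534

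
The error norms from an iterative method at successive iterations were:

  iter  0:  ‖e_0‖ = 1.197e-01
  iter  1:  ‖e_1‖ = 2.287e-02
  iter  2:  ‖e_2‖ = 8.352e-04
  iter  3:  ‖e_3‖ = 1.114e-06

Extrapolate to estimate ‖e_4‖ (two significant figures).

First estimate the order: p ≈ ln(‖e_3‖/‖e_2‖) / ln(‖e_2‖/‖e_1‖) = ln(1.114e-06/8.352e-04)/ln(8.352e-04/2.287e-02) = ln(0.00133381)/ln(0.0365195) ≈ 2.0000.
Then ‖e_4‖ ≈ ‖e_3‖·(‖e_3‖/‖e_2‖)^p = 1.114e-06·(0.00133381)^2.0000 = 1.114e-06·1.77905e-06 ≈ 1.982e-12.

2.0e-12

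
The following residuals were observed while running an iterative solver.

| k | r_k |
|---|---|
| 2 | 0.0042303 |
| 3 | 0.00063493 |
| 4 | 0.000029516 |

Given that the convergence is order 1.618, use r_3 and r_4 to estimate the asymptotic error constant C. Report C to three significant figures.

4.40

C ≈ r_4 / r_3^1.618
  = 0.000029516 / (0.00063493)^1.618
  = 0.000029516 / 6.71136e-06 ≈ 4.3979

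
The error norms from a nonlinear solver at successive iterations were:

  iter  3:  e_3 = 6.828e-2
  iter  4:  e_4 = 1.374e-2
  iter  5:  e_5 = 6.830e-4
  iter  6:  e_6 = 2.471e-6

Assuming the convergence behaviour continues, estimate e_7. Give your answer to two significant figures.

6.6e-11

First estimate the order: p ≈ ln(e_6/e_5) / ln(e_5/e_4) = ln(2.471e-6/6.830e-4)/ln(6.830e-4/1.374e-2) = ln(0.00361786)/ln(0.0497089) ≈ 1.8730.
Then e_7 ≈ e_6·(e_6/e_5)^p = 2.471e-6·(0.00361786)^1.8730 = 2.471e-6·2.67288e-05 ≈ 6.605e-11.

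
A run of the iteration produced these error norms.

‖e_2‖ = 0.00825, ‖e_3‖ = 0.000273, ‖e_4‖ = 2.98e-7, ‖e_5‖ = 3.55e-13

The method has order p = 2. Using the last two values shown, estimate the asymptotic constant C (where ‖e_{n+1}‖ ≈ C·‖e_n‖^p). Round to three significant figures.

C ≈ ‖e_5‖ / ‖e_4‖^2
  = 3.55e-13 / (2.98e-7)^2
  = 3.55e-13 / 8.8804e-14 ≈ 3.9976

4.00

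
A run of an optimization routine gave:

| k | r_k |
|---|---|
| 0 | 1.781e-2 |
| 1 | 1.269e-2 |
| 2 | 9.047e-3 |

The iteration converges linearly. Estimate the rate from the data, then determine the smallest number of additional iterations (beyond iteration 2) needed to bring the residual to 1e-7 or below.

34

Rate ρ ≈ r_2/r_1 = 9.047e-3/1.269e-2 = 0.7129.
After j more steps, r_{2+j} ≈ 9.047e-3·ρ^j; need ρ^j ≤ 1e-7/9.047e-3 = 1.10534e-05.
j ≥ ln(1.10534e-05)/ln(0.7129) = -11.4128/-0.33841 = 33.725.
So 34 more iterations are needed.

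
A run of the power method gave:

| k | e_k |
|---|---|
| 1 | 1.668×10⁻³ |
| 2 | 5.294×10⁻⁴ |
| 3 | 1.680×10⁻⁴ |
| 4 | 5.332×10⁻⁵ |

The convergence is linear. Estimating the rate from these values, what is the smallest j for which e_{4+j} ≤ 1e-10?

12

Rate ρ ≈ e_4/e_3 = 5.332×10⁻⁵/1.680×10⁻⁴ = 0.3174.
After j more steps, e_{4+j} ≈ 5.332×10⁻⁵·ρ^j; need ρ^j ≤ 1e-10/5.332×10⁻⁵ = 1.87547e-06.
j ≥ ln(1.87547e-06)/ln(0.3174) = -13.1867/-1.14759 = 11.491.
So 12 more iterations are needed.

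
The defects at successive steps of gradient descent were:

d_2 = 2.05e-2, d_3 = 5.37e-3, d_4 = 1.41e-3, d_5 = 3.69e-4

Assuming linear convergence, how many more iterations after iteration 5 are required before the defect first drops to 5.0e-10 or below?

11

Rate ρ ≈ d_5/d_4 = 3.69e-4/1.41e-3 = 0.2617.
After j more steps, d_{5+j} ≈ 3.69e-4·ρ^j; need ρ^j ≤ 5.0e-10/3.69e-4 = 1.35501e-06.
j ≥ ln(1.35501e-06)/ln(0.2617) = -13.5117/-1.34056 = 10.079.
So 11 more iterations are needed.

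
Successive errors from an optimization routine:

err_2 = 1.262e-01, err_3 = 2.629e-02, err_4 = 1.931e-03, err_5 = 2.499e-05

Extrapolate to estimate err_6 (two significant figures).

First estimate the order: p ≈ ln(err_5/err_4) / ln(err_4/err_3) = ln(2.499e-05/1.931e-03)/ln(1.931e-03/2.629e-02) = ln(0.0129415)/ln(0.07345) ≈ 1.6649.
Then err_6 ≈ err_5·(err_5/err_4)^p = 2.499e-05·(0.0129415)^1.6649 = 2.499e-05·0.000718858 ≈ 1.796e-08.

1.8e-8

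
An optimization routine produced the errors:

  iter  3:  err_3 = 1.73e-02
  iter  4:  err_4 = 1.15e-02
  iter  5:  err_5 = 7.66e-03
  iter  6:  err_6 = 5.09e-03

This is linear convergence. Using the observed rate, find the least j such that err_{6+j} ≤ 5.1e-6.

Rate ρ ≈ err_6/err_5 = 5.09e-03/7.66e-03 = 0.6645.
After j more steps, err_{6+j} ≈ 5.09e-03·ρ^j; need ρ^j ≤ 5.1e-6/5.09e-03 = 0.00100196.
j ≥ ln(0.00100196)/ln(0.6645) = -6.9058/-0.40872 = 16.896.
So 17 more iterations are needed.

17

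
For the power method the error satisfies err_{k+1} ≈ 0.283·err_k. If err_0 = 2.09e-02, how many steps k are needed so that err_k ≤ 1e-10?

16

After k steps, err_k ≈ 2.09e-02·0.283^k.
Need 0.283^k ≤ 1e-10/2.09e-02 = 4.78469e-09.
k ≥ ln(4.78469e-09)/ln(0.283) = -19.1578/-1.26231 = 15.177.
Smallest integer k = 16.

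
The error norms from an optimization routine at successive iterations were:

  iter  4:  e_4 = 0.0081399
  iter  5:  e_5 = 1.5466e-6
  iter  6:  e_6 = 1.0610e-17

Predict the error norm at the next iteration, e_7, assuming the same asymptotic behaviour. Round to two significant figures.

First estimate the order: p ≈ ln(e_6/e_5) / ln(e_5/e_4) = ln(1.0610e-17/1.5466e-6)/ln(1.5466e-6/0.0081399) = ln(6.86021e-12)/ln(0.000190002) ≈ 3.0000.
Then e_7 ≈ e_6·(e_6/e_5)^p = 1.0610e-17·(6.86021e-12)^3.0000 = 1.0610e-17·3.22859e-34 ≈ 3.426e-51.

3.4e-51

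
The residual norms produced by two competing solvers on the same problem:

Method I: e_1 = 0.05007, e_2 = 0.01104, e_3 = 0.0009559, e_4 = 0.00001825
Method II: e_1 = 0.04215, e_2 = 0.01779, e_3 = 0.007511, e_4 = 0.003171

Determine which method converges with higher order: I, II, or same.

I

Method I: p ≈ ln(0.00001825/0.0009559)/ln(0.0009559/0.01104) ≈ 1.62.
Method II: p ≈ ln(0.003171/0.007511)/ln(0.007511/0.01779) ≈ 1.00.
Method I has the higher order (≈1.6 vs ≈1.0).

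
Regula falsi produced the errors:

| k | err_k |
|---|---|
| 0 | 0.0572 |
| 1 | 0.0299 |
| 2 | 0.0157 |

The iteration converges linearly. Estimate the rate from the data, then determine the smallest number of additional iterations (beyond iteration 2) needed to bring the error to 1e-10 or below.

Rate ρ ≈ err_2/err_1 = 0.0157/0.0299 = 0.5251.
After j more steps, err_{2+j} ≈ 0.0157·ρ^j; need ρ^j ≤ 1e-10/0.0157 = 6.36943e-09.
j ≥ ln(6.36943e-09)/ln(0.5251) = -18.8718/-0.64417 = 29.296.
So 30 more iterations are needed.

30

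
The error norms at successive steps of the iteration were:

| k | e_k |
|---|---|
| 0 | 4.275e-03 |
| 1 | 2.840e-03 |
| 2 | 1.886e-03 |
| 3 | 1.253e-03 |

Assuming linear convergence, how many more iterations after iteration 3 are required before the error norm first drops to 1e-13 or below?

Rate ρ ≈ e_3/e_2 = 1.253e-03/1.886e-03 = 0.6644.
After j more steps, e_{3+j} ≈ 1.253e-03·ρ^j; need ρ^j ≤ 1e-13/1.253e-03 = 7.98085e-11.
j ≥ ln(7.98085e-11)/ln(0.6644) = -23.2514/-0.40887 = 56.867.
So 57 more iterations are needed.

57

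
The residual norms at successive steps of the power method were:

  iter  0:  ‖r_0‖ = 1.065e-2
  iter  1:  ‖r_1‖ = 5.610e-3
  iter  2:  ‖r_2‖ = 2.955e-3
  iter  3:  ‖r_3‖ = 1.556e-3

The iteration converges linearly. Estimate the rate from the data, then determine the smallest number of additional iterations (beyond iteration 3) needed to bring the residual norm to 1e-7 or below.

16

Rate ρ ≈ ‖r_3‖/‖r_2‖ = 1.556e-3/2.955e-3 = 0.5266.
After j more steps, ‖r_{3+j}‖ ≈ 1.556e-3·ρ^j; need ρ^j ≤ 1e-7/1.556e-3 = 6.42674e-05.
j ≥ ln(6.42674e-05)/ln(0.5266) = -9.6525/-0.64131 = 15.051.
So 16 more iterations are needed.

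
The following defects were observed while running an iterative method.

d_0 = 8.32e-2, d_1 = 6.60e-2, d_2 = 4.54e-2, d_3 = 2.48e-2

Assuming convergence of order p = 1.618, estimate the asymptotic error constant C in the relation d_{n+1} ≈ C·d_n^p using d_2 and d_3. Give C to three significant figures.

C ≈ d_3 / d_2^1.618
  = 2.48e-2 / (4.54e-2)^1.618
  = 2.48e-2 / 0.00671609 ≈ 3.6926

3.69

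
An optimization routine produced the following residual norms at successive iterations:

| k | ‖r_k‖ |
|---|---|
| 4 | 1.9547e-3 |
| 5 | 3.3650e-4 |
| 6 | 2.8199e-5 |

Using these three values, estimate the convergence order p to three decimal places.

1.409

p ≈ ln(‖r_6‖/‖r_5‖) / ln(‖r_5‖/‖r_4‖)
  = ln(2.8199e-5/3.3650e-4) / ln(3.3650e-4/1.9547e-3)
  = ln(0.0838009) / ln(0.172149)
  = -2.479312 / -1.759395 ≈ 1.409184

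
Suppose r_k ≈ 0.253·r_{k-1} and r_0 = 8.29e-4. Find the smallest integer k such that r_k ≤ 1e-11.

14

After k steps, r_k ≈ 8.29e-4·0.253^k.
Need 0.253^k ≤ 1e-11/8.29e-4 = 1.20627e-08.
k ≥ ln(1.20627e-08)/ln(0.253) = -18.2331/-1.37437 = 13.267.
Smallest integer k = 14.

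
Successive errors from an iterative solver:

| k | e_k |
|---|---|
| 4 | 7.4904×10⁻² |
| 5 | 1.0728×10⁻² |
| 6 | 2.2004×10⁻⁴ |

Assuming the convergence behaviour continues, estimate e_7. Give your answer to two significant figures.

First estimate the order: p ≈ ln(e_6/e_5) / ln(e_5/e_4) = ln(2.2004×10⁻⁴/1.0728×10⁻²)/ln(1.0728×10⁻²/7.4904×10⁻²) = ln(0.0205108)/ln(0.143223) ≈ 2.0001.
Then e_7 ≈ e_6·(e_6/e_5)^p = 2.2004×10⁻⁴·(0.0205108)^2.0001 = 2.2004×10⁻⁴·0.000420529 ≈ 9.253e-08.

9.3e-8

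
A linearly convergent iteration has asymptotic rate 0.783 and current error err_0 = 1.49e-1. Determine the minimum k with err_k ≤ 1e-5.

After k steps, err_k ≈ 1.49e-1·0.783^k.
Need 0.783^k ≤ 1e-5/1.49e-1 = 6.71141e-05.
k ≥ ln(6.71141e-05)/ln(0.783) = -9.6091/-0.24462 = 39.282.
Smallest integer k = 40.

40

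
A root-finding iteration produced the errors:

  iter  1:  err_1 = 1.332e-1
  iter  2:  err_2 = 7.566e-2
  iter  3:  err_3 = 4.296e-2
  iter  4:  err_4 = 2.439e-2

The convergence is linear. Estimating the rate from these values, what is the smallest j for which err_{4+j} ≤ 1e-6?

18

Rate ρ ≈ err_4/err_3 = 2.439e-2/4.296e-2 = 0.5677.
After j more steps, err_{4+j} ≈ 2.439e-2·ρ^j; need ρ^j ≤ 1e-6/2.439e-2 = 4.10004e-05.
j ≥ ln(4.10004e-05)/ln(0.5677) = -10.1019/-0.56616 = 17.843.
So 18 more iterations are needed.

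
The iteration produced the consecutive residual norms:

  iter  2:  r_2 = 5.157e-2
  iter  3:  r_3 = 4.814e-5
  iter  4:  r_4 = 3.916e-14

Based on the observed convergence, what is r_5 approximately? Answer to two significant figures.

First estimate the order: p ≈ ln(r_4/r_3) / ln(r_3/r_2) = ln(3.916e-14/4.814e-5)/ln(4.814e-5/5.157e-2) = ln(8.13461e-10)/ln(0.000933488) ≈ 3.0000.
Then r_5 ≈ r_4·(r_4/r_3)^p = 3.916e-14·(8.13461e-10)^3.0000 = 3.916e-14·5.38282e-28 ≈ 2.108e-41.

2.1e-41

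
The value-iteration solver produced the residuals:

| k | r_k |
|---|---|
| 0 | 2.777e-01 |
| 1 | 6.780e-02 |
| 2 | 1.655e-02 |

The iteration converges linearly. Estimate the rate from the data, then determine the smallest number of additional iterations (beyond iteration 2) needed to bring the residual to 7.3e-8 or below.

Rate ρ ≈ r_2/r_1 = 1.655e-02/6.780e-02 = 0.2441.
After j more steps, r_{2+j} ≈ 1.655e-02·ρ^j; need ρ^j ≤ 7.3e-8/1.655e-02 = 4.41088e-06.
j ≥ ln(4.41088e-06)/ln(0.2441) = -12.3314/-1.41018 = 8.745.
So 9 more iterations are needed.

9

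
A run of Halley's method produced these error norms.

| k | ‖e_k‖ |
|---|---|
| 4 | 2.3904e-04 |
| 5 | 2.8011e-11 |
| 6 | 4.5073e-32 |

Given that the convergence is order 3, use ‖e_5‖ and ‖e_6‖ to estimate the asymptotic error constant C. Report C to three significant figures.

C ≈ ‖e_6‖ / ‖e_5‖^3
  = 4.5073e-32 / (2.8011e-11)^3
  = 4.5073e-32 / 2.19779e-32 ≈ 2.0508

2.05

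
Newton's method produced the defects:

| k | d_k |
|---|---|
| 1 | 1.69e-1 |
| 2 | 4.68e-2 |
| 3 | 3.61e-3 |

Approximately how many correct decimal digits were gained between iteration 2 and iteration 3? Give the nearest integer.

Digits gained ≈ log₁₀(d_2/d_3) = log₁₀(4.68e-2/3.61e-3) = log₁₀(12.964) ≈ 1.113.

1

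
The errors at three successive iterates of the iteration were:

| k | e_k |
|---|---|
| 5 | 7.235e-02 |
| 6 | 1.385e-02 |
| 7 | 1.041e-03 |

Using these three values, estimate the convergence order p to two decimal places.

p ≈ ln(e_7/e_6) / ln(e_6/e_5)
  = ln(1.041e-03/1.385e-02) / ln(1.385e-02/7.235e-02)
  = ln(0.0751625) / ln(0.191431)
  = -2.58810 / -1.65323 ≈ 1.56548

1.57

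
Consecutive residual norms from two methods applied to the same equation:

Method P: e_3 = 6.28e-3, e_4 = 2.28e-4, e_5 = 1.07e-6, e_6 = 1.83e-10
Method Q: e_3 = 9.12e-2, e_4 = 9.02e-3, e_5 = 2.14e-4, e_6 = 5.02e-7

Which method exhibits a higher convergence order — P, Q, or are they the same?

same

Method P: p ≈ ln(1.83e-10/1.07e-6)/ln(1.07e-6/2.28e-4) ≈ 1.62.
Method Q: p ≈ ln(5.02e-7/2.14e-4)/ln(2.14e-4/9.02e-3) ≈ 1.62.
Both orders ≈ 1.6 — effectively the same.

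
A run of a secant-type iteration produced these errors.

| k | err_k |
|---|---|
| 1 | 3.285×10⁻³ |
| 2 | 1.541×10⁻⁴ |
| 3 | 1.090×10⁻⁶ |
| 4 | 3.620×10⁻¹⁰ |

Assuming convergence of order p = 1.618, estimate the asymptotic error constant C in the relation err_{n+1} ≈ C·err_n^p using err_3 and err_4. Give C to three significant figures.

C ≈ err_4 / err_3^1.618
  = 3.620×10⁻¹⁰ / (1.090×10⁻⁶)^1.618
  = 3.620×10⁻¹⁰ / 2.25194e-10 ≈ 1.6075

1.61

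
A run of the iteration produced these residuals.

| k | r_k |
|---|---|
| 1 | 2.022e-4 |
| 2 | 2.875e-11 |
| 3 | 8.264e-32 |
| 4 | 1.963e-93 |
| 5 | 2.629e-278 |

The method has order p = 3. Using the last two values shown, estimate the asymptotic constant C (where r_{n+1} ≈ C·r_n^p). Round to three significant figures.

C ≈ r_5 / r_4^3
  = 2.629e-278 / (1.963e-93)^3
  = 2.629e-278 / 7.56416e-279 ≈ 3.4756

3.48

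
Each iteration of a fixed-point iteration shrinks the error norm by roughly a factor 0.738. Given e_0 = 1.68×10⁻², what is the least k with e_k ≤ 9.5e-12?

After k steps, e_k ≈ 1.68×10⁻²·0.738^k.
Need 0.738^k ≤ 9.5e-12/1.68×10⁻² = 5.65476e-10.
k ≥ ln(5.65476e-10)/ln(0.738) = -21.2934/-0.30381 = 70.088.
Smallest integer k = 71.

71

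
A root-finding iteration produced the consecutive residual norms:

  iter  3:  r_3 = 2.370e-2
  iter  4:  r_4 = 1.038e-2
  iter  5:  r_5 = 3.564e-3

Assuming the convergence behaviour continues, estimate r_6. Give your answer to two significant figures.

First estimate the order: p ≈ ln(r_5/r_4) / ln(r_4/r_3) = ln(3.564e-3/1.038e-2)/ln(1.038e-2/2.370e-2) = ln(0.343353)/ln(0.437975) ≈ 1.2948.
Then r_6 ≈ r_5·(r_5/r_4)^p = 3.564e-3·(0.343353)^1.2948 = 3.564e-3·0.25054 ≈ 0.0008929.

8.9e-4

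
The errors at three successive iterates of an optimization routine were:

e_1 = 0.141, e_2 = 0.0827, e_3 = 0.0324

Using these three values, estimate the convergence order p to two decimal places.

1.76

p ≈ ln(e_3/e_2) / ln(e_2/e_1)
  = ln(0.0324/0.0827) / ln(0.0827/0.141)
  = ln(0.391778) / ln(0.586525)
  = -0.93706 / -0.53354 ≈ 1.75631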